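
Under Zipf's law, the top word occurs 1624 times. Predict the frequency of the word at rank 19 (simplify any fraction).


Zipf's law: freq(rank) = f1 / rank
f1 = 1624, rank = 19
freq = 1624 / 19
GCD(1624, 19) = 1
Simplified: 1624/19

1624/19


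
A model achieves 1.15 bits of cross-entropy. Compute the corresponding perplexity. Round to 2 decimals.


Perplexity formula: PP = 2^H
H = 1.15
PP = 2^1.15
Decompose: 2^1.15 = 2^1 * 2^0.15
2^1 = 2, 2^0.15 ~ 1.1095695
PP ~ 2 * 1.1095695 = 2.2191390
Rounded to 2 decimals: 2.22

2.22


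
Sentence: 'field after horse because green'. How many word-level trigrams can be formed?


Word trigrams from [5] words:
  Trigram 1: (field after horse)
  Trigram 2: (after horse because)
  Trigram 3: (horse because green)
Total word trigrams: 5 - 2 = 3

3


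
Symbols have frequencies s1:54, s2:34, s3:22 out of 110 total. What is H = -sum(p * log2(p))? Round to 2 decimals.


Computing entropy H = -sum(p_i * log2(p_i)):
  s1: p = 54/110 = 0.4909, -p*log2(p) = 0.5039
  s2: p = 34/110 = 0.3091, -p*log2(p) = 0.5236
  s3: p = 22/110 = 0.2000, -p*log2(p) = 0.4644
H = sum of terms = 1.4919
Rounded to 2 decimals: 1.49

1.49


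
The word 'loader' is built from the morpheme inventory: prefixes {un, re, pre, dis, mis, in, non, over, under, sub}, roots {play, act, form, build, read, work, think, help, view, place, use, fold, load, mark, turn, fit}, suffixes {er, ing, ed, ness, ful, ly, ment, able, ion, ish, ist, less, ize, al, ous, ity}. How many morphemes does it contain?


Segmenting 'loader' against the inventory:
  'load' -> root (morpheme 1)
  'er' -> suffix (morpheme 2)
Total morphemes: 2

2


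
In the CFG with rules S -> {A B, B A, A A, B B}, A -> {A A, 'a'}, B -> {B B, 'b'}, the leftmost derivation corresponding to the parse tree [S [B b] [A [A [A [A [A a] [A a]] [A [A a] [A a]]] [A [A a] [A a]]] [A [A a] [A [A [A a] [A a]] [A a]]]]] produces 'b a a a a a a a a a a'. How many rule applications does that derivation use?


Every bracketed nonterminal node [X ...] in the tree is produced by exactly one rule application.
Reading the tree off as a leftmost derivation:
  Step 1: S  =>  B A   (applied S -> B A)
  Step 2: B A  =>  b A   (applied B -> b)
  Step 3: b A  =>  b A A   (applied A -> A A)
  Step 4: b A A  =>  b A A A   (applied A -> A A)
  Step 5: b A A A  =>  b A A A A   (applied A -> A A)
  Step 6: b A A A A  =>  b A A A A A   (applied A -> A A)
  Step 7: b A A A A A  =>  b a A A A A   (applied A -> a)
  Step 8: b a A A A A  =>  b a a A A A   (applied A -> a)
  Step 9: b a a A A A  =>  b a a A A A A   (applied A -> A A)
  Step 10: b a a A A A A  =>  b a a a A A A   (applied A -> a)
  Step 11: b a a a A A A  =>  b a a a a A A   (applied A -> a)
  Step 12: b a a a a A A  =>  b a a a a A A A   (applied A -> A A)
  Step 13: b a a a a A A A  =>  b a a a a a A A   (applied A -> a)
  Step 14: b a a a a a A A  =>  b a a a a a a A   (applied A -> a)
  Step 15: b a a a a a a A  =>  b a a a a a a A A   (applied A -> A A)
  Step 16: b a a a a a a A A  =>  b a a a a a a a A   (applied A -> a)
  Step 17: b a a a a a a a A  =>  b a a a a a a a A A   (applied A -> A A)
  Step 18: b a a a a a a a A A  =>  b a a a a a a a A A A   (applied A -> A A)
  Step 19: b a a a a a a a A A A  =>  b a a a a a a a a A A   (applied A -> a)
  Step 20: b a a a a a a a a A A  =>  b a a a a a a a a a A   (applied A -> a)
  Step 21: b a a a a a a a a a A  =>  b a a a a a a a a a a   (applied A -> a)
Final yield: b a a a a a a a a a a
Total rewrite steps: 21

21


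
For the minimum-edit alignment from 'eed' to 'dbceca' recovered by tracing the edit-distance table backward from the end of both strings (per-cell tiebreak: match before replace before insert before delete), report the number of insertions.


Edit distance = 5. Backtracking from cell (3, 6) with preference match > replace > insert > delete,
then listing the resulting alignment 'eed' -> 'dbceca' left to right:
  Step 1: insert 'd' [insertion #1]
  Step 2: insert 'b' [insertion #2]
  Step 3: insert 'c' [insertion #3]
  Step 4: keep 'e'
  Step 5: replace e->c
  Step 6: replace d->a
Total insertions: 3

3


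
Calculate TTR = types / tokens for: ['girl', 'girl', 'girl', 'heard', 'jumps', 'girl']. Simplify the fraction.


Tokens: 6
Unique types: ('girl', 'heard', 'jumps') = 3
TTR = 3/6
Simplify: divide both by 3 -> 1/2
TTR = 1/2

1/2


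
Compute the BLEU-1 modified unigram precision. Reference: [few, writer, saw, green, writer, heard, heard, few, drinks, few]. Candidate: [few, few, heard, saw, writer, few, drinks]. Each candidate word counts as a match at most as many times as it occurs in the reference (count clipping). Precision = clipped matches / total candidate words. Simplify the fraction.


Reference word counts: {'drinks': 1, 'few': 3, 'green': 1, 'heard': 2, 'saw': 1, 'writer': 2}
Checking each candidate word (with clipping):
  'few' -> in reference (ref count 3, used 1/3) -> match (matches: 1)
  'few' -> in reference (ref count 3, used 2/3) -> match (matches: 2)
  'heard' -> in reference (ref count 2, used 1/2) -> match (matches: 3)
  'saw' -> in reference (ref count 1, used 1/1) -> match (matches: 4)
  'writer' -> in reference (ref count 2, used 1/2) -> match (matches: 5)
  'few' -> in reference (ref count 3, used 3/3) -> match (matches: 6)
  'drinks' -> in reference (ref count 1, used 1/1) -> match (matches: 7)
Clipped matches: 7, Candidate length: 7
Precision = 7/7 = 1

1


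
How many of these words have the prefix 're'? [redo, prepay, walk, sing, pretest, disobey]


Checking each word for prefix 're':
  'redo' -> YES, starts with 're' (count: 1)
  'prepay' -> no (count: 1)
  'walk' -> no (count: 1)
  'sing' -> no (count: 1)
  'pretest' -> no (count: 1)
  'disobey' -> no (count: 1)
Total with prefix 're': 1

1


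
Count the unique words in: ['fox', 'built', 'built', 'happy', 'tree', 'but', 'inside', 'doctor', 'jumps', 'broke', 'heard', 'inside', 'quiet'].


Listing all tokens and tracking unique types:
  Token 1: 'fox' -> NEW (unique so far: 1)
  Token 2: 'built' -> NEW (unique so far: 2)
  Token 3: 'built' -> duplicate (unique so far: 2)
  Token 4: 'happy' -> NEW (unique so far: 3)
  Token 5: 'tree' -> NEW (unique so far: 4)
  Token 6: 'but' -> NEW (unique so far: 5)
  Token 7: 'inside' -> NEW (unique so far: 6)
  Token 8: 'doctor' -> NEW (unique so far: 7)
  Token 9: 'jumps' -> NEW (unique so far: 8)
  Token 10: 'broke' -> NEW (unique so far: 9)
  Token 11: 'heard' -> NEW (unique so far: 10)
  Token 12: 'inside' -> duplicate (unique so far: 10)
  Token 13: 'quiet' -> NEW (unique so far: 11)
Unique types: ('broke', 'built', 'but', 'doctor', 'fox', 'happy', 'heard', 'inside', 'jumps', 'quiet', 'tree')
Vocabulary size: 11

11


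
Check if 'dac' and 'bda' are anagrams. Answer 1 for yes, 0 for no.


Sort characters of 'dac': 'acd'
Sort characters of 'bda': 'abd'
Sorted forms differ -> they are NOT anagrams
Result: 0

0


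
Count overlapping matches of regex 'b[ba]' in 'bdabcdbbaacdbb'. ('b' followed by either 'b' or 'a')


Pattern: b[ba] means 'b' followed by either 'b' or 'a'.
Scanning 'bdabcdbbaacdbb' position-by-position:
  Pos 0: window 'bd' -> no
  Pos 1: window 'da' -> no
  Pos 2: window 'ab' -> no
  Pos 3: window 'bc' -> no
  Pos 4: window 'cd' -> no
  Pos 5: window 'db' -> no
  Pos 6: window 'bb' -> MATCH
  Pos 7: window 'ba' -> MATCH
  Pos 8: window 'aa' -> no
  Pos 9: window 'ac' -> no
  Pos 10: window 'cd' -> no
  Pos 11: window 'db' -> no
  Pos 12: window 'bb' -> MATCH
  Pos 13: window 'b' -> no
Total matches: 3

3


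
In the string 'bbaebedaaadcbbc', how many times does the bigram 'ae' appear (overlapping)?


Scanning 'bbaebedaaadcbbc' for bigram 'ae':
  Position 0: 'bb' -> no
  Position 1: 'ba' -> no
  Position 2: 'ae' -> MATCH
  Position 3: 'eb' -> no
  Position 4: 'be' -> no
  Position 5: 'ed' -> no
  Position 6: 'da' -> no
  Position 7: 'aa' -> no
  Position 8: 'aa' -> no
  Position 9: 'ad' -> no
  Position 10: 'dc' -> no
  Position 11: 'cb' -> no
  Position 12: 'bb' -> no
  Position 13: 'bc' -> no
Total matches: 1

1


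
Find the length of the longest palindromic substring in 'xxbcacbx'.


Scanning 'xxbcacbx' for palindromic substrings.
Substring at positions 1-7: 'xbcacbx'.
Check: reverse('xbcacbx') = 'xbcacbx' -> palindrome confirmed.
Neighbouring characters ('x' / '-') break symmetry, so it cannot extend further.
No longer palindromic substring exists; longest length = 7

7


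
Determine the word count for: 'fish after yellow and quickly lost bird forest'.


Counting words by splitting on spaces:
  Word 1: 'fish'
  Word 2: 'after'
  Word 3: 'yellow'
  Word 4: 'and'
  Word 5: 'quickly'
  Word 6: 'lost'
  Word 7: 'bird'
  Word 8: 'forest'
Total words: 8

8


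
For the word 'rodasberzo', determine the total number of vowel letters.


Scanning each character of 'rodasberzo':
  Position 1: 'r' -> consonant (running count: 0)
  Position 2: 'o' -> vowel (running count: 1)
  Position 3: 'd' -> consonant (running count: 1)
  Position 4: 'a' -> vowel (running count: 2)
  Position 5: 's' -> consonant (running count: 2)
  Position 6: 'b' -> consonant (running count: 2)
  Position 7: 'e' -> vowel (running count: 3)
  Position 8: 'r' -> consonant (running count: 3)
  Position 9: 'z' -> consonant (running count: 3)
  Position 10: 'o' -> vowel (running count: 4)
Total vowels: 4

4


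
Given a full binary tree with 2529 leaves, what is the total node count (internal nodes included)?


Leaf nodes (terminals): 2529
Internal nodes = n - 1 = 2529 - 1 = 2528
Total = leaves + internal = 2529 + 2528 = 5057

5057


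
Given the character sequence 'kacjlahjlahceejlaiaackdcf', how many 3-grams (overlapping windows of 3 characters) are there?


String 'kacjlahjlahceejlaiaackdcf' has length L = 25.
Number of overlapping n-grams = L - n + 1
Substituting: 25 - 3 + 1 = 23

23


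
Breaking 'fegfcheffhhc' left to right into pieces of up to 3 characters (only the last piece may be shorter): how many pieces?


'fegfcheffhhc' has 12 characters.
Chunking with max size 3:
  Chunk 1: 'feg' (positions 0-2)
  Chunk 2: 'fch' (positions 3-5)
  Chunk 3: 'eff' (positions 6-8)
  Chunk 4: 'hhc' (positions 9-11)
Total chunks: ceil(12 / 3) = 4

4


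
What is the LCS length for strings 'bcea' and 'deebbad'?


DP table for LCS of 'bcea' and 'deebbad':
       d  e  e  b  b  a  d
    0  0  0  0  0  0  0  0
  b 0  0  0  0  1  1  1  1
  c 0  0  0  0  1  1  1  1
  e 0  0  1  1  1  1  1  1
  a 0  0  1  1  1  1  2  2
LCS: 'ba'
LCS length = 2

2


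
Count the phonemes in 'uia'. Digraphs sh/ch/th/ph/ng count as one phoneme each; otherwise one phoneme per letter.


Parsing 'uia' greedily, digraphs first:
  'u' -> vowel phoneme (phonemes so far: 1)
  'i' -> vowel phoneme (phonemes so far: 2)
  'a' -> vowel phoneme (phonemes so far: 3)
Total phonemes: 3

3


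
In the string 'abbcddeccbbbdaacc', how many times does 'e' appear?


Scanning 'abbcddeccbbbdaacc' for 'e':
  Position 6: 'e' -> MATCH (count: 1)
Total occurrences of 'e': 1

1


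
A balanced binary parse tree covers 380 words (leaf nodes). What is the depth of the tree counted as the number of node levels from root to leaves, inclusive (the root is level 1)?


In a balanced binary tree with n leaves the deepest leaf is ceil(log2(n)) edges below the root,
so counting node levels inclusive of root and leaves gives ceil(log2(n)) + 1 levels.
log2(380) = 8.5699
ceil(8.5699) = 9
levels = 9 + 1 = 10

10


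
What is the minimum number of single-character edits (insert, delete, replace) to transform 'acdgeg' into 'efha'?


Building DP table for s1='acdgeg' (len 6) and s2='efha' (len 4):
       e  f  h  a
    0  1  2  3  4
  a 1  1  2  3  3
  c 2  2  2  3  4
  d 3  3  3  3  4
  g 4  4  4  4  4
  e 5  4  5  5  5
  g 6  5  5  6  6
Edit distance = dp[6][4] = 6

6


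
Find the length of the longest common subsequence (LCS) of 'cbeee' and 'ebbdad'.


DP table for LCS of 'cbeee' and 'ebbdad':
       e  b  b  d  a  d
    0  0  0  0  0  0  0
  c 0  0  0  0  0  0  0
  b 0  0  1  1  1  1  1
  e 0  1  1  1  1  1  1
  e 0  1  1  1  1  1  1
  e 0  1  1  1  1  1  1
LCS: 'b'
LCS length = 1

1


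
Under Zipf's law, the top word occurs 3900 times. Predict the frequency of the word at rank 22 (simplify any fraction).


Zipf's law: freq(rank) = f1 / rank
f1 = 3900, rank = 22
freq = 3900 / 22
GCD(3900, 22) = 2
Simplified: 1950/11

1950/11


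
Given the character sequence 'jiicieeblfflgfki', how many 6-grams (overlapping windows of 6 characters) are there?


String 'jiicieeblfflgfki' has length L = 16.
Number of overlapping n-grams = L - n + 1
Substituting: 16 - 6 + 1 = 11

11


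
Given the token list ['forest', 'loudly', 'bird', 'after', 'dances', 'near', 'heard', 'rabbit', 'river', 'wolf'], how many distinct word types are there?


Listing all tokens and tracking unique types:
  Token 1: 'forest' -> NEW (unique so far: 1)
  Token 2: 'loudly' -> NEW (unique so far: 2)
  Token 3: 'bird' -> NEW (unique so far: 3)
  Token 4: 'after' -> NEW (unique so far: 4)
  Token 5: 'dances' -> NEW (unique so far: 5)
  Token 6: 'near' -> NEW (unique so far: 6)
  Token 7: 'heard' -> NEW (unique so far: 7)
  Token 8: 'rabbit' -> NEW (unique so far: 8)
  Token 9: 'river' -> NEW (unique so far: 9)
  Token 10: 'wolf' -> NEW (unique so far: 10)
Unique types: ('after', 'bird', 'dances', 'forest', 'heard', 'loudly', 'near', 'rabbit', 'river', 'wolf')
Vocabulary size: 10

10


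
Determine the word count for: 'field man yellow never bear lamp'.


Counting words by splitting on spaces:
  Word 1: 'field'
  Word 2: 'man'
  Word 3: 'yellow'
  Word 4: 'never'
  Word 5: 'bear'
  Word 6: 'lamp'
Total words: 6

6


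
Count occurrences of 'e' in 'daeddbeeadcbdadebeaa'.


Scanning 'daeddbeeadcbdadebeaa' for 'e':
  Position 2: 'e' -> MATCH (count: 1)
  Position 6: 'e' -> MATCH (count: 2)
  Position 7: 'e' -> MATCH (count: 3)
  Position 15: 'e' -> MATCH (count: 4)
  Position 17: 'e' -> MATCH (count: 5)
Total occurrences of 'e': 5

5


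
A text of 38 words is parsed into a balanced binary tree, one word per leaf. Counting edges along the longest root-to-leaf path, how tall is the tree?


In a balanced binary tree with n leaves the deepest leaf is ceil(log2(n)) edges below the root.
log2(38) = 5.2479
ceil(5.2479) = 6
height (edges) = 6

6


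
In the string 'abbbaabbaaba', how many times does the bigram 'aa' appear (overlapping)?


Scanning 'abbbaabbaaba' for bigram 'aa':
  Position 0: 'ab' -> no
  Position 1: 'bb' -> no
  Position 2: 'bb' -> no
  Position 3: 'ba' -> no
  Position 4: 'aa' -> MATCH
  Position 5: 'ab' -> no
  Position 6: 'bb' -> no
  Position 7: 'ba' -> no
  Position 8: 'aa' -> MATCH
  Position 9: 'ab' -> no
  Position 10: 'ba' -> no
Total matches: 2

2


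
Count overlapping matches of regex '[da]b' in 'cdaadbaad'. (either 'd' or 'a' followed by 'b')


Pattern: [da]b means either 'd' or 'a' followed by 'b'.
Scanning 'cdaadbaad' position-by-position:
  Pos 0: window 'cd' -> no
  Pos 1: window 'da' -> no
  Pos 2: window 'aa' -> no
  Pos 3: window 'ad' -> no
  Pos 4: window 'db' -> MATCH
  Pos 5: window 'ba' -> no
  Pos 6: window 'aa' -> no
  Pos 7: window 'ad' -> no
  Pos 8: window 'd' -> no
Total matches: 1

1


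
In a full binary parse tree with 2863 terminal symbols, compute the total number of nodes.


Leaf nodes (terminals): 2863
Internal nodes = n - 1 = 2863 - 1 = 2862
Total = leaves + internal = 2863 + 2862 = 5725

5725


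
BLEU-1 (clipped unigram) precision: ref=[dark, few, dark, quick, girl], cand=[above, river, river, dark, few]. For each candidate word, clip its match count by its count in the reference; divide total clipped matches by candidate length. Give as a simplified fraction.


Reference word counts: {'dark': 2, 'few': 1, 'girl': 1, 'quick': 1}
Checking each candidate word (with clipping):
  'above' -> not in reference -> no match (matches: 0)
  'river' -> not in reference -> no match (matches: 0)
  'river' -> not in reference -> no match (matches: 0)
  'dark' -> in reference (ref count 2, used 1/2) -> match (matches: 1)
  'few' -> in reference (ref count 1, used 1/1) -> match (matches: 2)
Clipped matches: 2, Candidate length: 5
Precision = 2/5

2/5


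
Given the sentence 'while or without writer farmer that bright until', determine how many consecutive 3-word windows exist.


Word trigrams from [8] words:
  Trigram 1: (while or without)
  Trigram 2: (or without writer)
  Trigram 3: (without writer farmer)
  Trigram 4: (writer farmer that)
  Trigram 5: (farmer that bright)
  Trigram 6: (that bright until)
Total word trigrams: 8 - 2 = 6

6


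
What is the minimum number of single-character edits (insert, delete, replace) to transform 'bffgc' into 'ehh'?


Building DP table for s1='bffgc' (len 5) and s2='ehh' (len 3):
       e  h  h
    0  1  2  3
  b 1  1  2  3
  f 2  2  2  3
  f 3  3  3  3
  g 4  4  4  4
  c 5  5  5  5
Edit distance = dp[5][3] = 5

5


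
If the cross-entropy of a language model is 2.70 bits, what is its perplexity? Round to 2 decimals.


Perplexity formula: PP = 2^H
H = 2.70
PP = 2^2.70
Decompose: 2^2.70 = 2^2 * 2^0.70
2^2 = 4, 2^0.70 ~ 1.6245048
PP ~ 4 * 1.6245048 = 6.4980192
Rounded to 2 decimals: 6.50

6.50


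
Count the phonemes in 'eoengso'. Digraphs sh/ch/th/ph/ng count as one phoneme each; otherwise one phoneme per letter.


Parsing 'eoengso' greedily, digraphs first:
  'e' -> vowel phoneme (phonemes so far: 1)
  'o' -> vowel phoneme (phonemes so far: 2)
  'e' -> vowel phoneme (phonemes so far: 3)
  'ng' -> digraph (1 consonant phoneme) (phonemes so far: 4)
  's' -> consonant phoneme (phonemes so far: 5)
  'o' -> vowel phoneme (phonemes so far: 6)
Total phonemes: 6

6


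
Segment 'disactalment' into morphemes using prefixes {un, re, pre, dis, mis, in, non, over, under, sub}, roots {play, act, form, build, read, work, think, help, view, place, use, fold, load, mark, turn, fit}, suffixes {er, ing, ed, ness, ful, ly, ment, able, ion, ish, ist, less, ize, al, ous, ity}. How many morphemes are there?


Segmenting 'disactalment' against the inventory:
  'dis' -> prefix (morpheme 1)
  'act' -> root (morpheme 2)
  'al' -> suffix (morpheme 3)
  'ment' -> suffix (morpheme 4)
Total morphemes: 4

4


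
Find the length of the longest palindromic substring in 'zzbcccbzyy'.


Scanning 'zzbcccbzyy' for palindromic substrings.
Substring at positions 1-7: 'zbcccbz'.
Check: reverse('zbcccbz') = 'zbcccbz' -> palindrome confirmed.
Neighbouring characters ('z' / 'y') break symmetry, so it cannot extend further.
No longer palindromic substring exists; longest length = 7

7


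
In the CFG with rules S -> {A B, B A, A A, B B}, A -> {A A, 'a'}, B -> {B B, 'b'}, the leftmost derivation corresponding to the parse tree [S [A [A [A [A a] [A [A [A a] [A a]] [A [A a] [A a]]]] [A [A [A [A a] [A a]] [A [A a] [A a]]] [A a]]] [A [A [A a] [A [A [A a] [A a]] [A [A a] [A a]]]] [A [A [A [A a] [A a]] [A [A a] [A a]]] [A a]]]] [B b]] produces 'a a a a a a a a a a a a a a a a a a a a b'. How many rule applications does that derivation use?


Every bracketed nonterminal node [X ...] in the tree is produced by exactly one rule application.
Reading the tree off as a leftmost derivation:
  Step 1: S  =>  A B   (applied S -> A B)
  Step 2: A B  =>  A A B   (applied A -> A A)
  Step 3: A A B  =>  A A A B   (applied A -> A A)
  Step 4: A A A B  =>  A A A A B   (applied A -> A A)
  Step 5: A A A A B  =>  a A A A B   (applied A -> a)
  Step 6: a A A A B  =>  a A A A A B   (applied A -> A A)
  Step 7: a A A A A B  =>  a A A A A A B   (applied A -> A A)
  Step 8: a A A A A A B  =>  a a A A A A B   (applied A -> a)
  Step 9: a a A A A A B  =>  a a a A A A B   (applied A -> a)
  Step 10: a a a A A A B  =>  a a a A A A A B   (applied A -> A A)
  Step 11: a a a A A A A B  =>  a a a a A A A B   (applied A -> a)
  Step 12: a a a a A A A B  =>  a a a a a A A B   (applied A -> a)
  Step 13: a a a a a A A B  =>  a a a a a A A A B   (applied A -> A A)
  Step 14: a a a a a A A A B  =>  a a a a a A A A A B   (applied A -> A A)
  Step 15: a a a a a A A A A B  =>  a a a a a A A A A A B   (applied A -> A A)
  Step 16: a a a a a A A A A A B  =>  a a a a a a A A A A B   (applied A -> a)
  Step 17: a a a a a a A A A A B  =>  a a a a a a a A A A B   (applied A -> a)
  Step 18: a a a a a a a A A A B  =>  a a a a a a a A A A A B   (applied A -> A A)
  Step 19: a a a a a a a A A A A B  =>  a a a a a a a a A A A B   (applied A -> a)
  Step 20: a a a a a a a a A A A B  =>  a a a a a a a a a A A B   (applied A -> a)
  Step 21: a a a a a a a a a A A B  =>  a a a a a a a a a a A B   (applied A -> a)
  Step 22: a a a a a a a a a a A B  =>  a a a a a a a a a a A A B   (applied A -> A A)
  Step 23: a a a a a a a a a a A A B  =>  a a a a a a a a a a A A A B   (applied A -> A A)
  Step 24: a a a a a a a a a a A A A B  =>  a a a a a a a a a a a A A B   (applied A -> a)
  Step 25: a a a a a a a a a a a A A B  =>  a a a a a a a a a a a A A A B   (applied A -> A A)
  Step 26: a a a a a a a a a a a A A A B  =>  a a a a a a a a a a a A A A A B   (applied A -> A A)
  Step 27: a a a a a a a a a a a A A A A B  =>  a a a a a a a a a a a a A A A B   (applied A -> a)
  Step 28: a a a a a a a a a a a a A A A B  =>  a a a a a a a a a a a a a A A B   (applied A -> a)
  Step 29: a a a a a a a a a a a a a A A B  =>  a a a a a a a a a a a a a A A A B   (applied A -> A A)
  Step 30: a a a a a a a a a a a a a A A A B  =>  a a a a a a a a a a a a a a A A B   (applied A -> a)
  Step 31: a a a a a a a a a a a a a a A A B  =>  a a a a a a a a a a a a a a a A B   (applied A -> a)
  Step 32: a a a a a a a a a a a a a a a A B  =>  a a a a a a a a a a a a a a a A A B   (applied A -> A A)
  Step 33: a a a a a a a a a a a a a a a A A B  =>  a a a a a a a a a a a a a a a A A A B   (applied A -> A A)
  Step 34: a a a a a a a a a a a a a a a A A A B  =>  a a a a a a a a a a a a a a a A A A A B   (applied A -> A A)
  Step 35: a a a a a a a a a a a a a a a A A A A B  =>  a a a a a a a a a a a a a a a a A A A B   (applied A -> a)
  Step 36: a a a a a a a a a a a a a a a a A A A B  =>  a a a a a a a a a a a a a a a a a A A B   (applied A -> a)
  Step 37: a a a a a a a a a a a a a a a a a A A B  =>  a a a a a a a a a a a a a a a a a A A A B   (applied A -> A A)
  Step 38: a a a a a a a a a a a a a a a a a A A A B  =>  a a a a a a a a a a a a a a a a a a A A B   (applied A -> a)
  Step 39: a a a a a a a a a a a a a a a a a a A A B  =>  a a a a a a a a a a a a a a a a a a a A B   (applied A -> a)
  Step 40: a a a a a a a a a a a a a a a a a a a A B  =>  a a a a a a a a a a a a a a a a a a a a B   (applied A -> a)
  Step 41: a a a a a a a a a a a a a a a a a a a a B  =>  a a a a a a a a a a a a a a a a a a a a b   (applied B -> b)
Final yield: a a a a a a a a a a a a a a a a a a a a b
Total rewrite steps: 41

41


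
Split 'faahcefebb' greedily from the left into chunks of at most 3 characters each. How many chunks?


'faahcefebb' has 10 characters.
Chunking with max size 3:
  Chunk 1: 'faa' (positions 0-2)
  Chunk 2: 'hce' (positions 3-5)
  Chunk 3: 'feb' (positions 6-8)
  Chunk 4: 'b' (positions 9-9)
Total chunks: ceil(10 / 3) = 4

4


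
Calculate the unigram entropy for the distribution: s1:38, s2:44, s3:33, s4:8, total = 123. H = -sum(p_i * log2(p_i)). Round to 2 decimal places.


Computing entropy H = -sum(p_i * log2(p_i)):
  s1: p = 38/123 = 0.3089, -p*log2(p) = 0.5235
  s2: p = 44/123 = 0.3577, -p*log2(p) = 0.5305
  s3: p = 33/123 = 0.2683, -p*log2(p) = 0.5093
  s4: p = 8/123 = 0.0650, -p*log2(p) = 0.2564
H = sum of terms = 1.8197
Rounded to 2 decimals: 1.82

1.82


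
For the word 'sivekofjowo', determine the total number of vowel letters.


Scanning each character of 'sivekofjowo':
  Position 1: 's' -> consonant (running count: 0)
  Position 2: 'i' -> vowel (running count: 1)
  Position 3: 'v' -> consonant (running count: 1)
  Position 4: 'e' -> vowel (running count: 2)
  Position 5: 'k' -> consonant (running count: 2)
  Position 6: 'o' -> vowel (running count: 3)
  Position 7: 'f' -> consonant (running count: 3)
  Position 8: 'j' -> consonant (running count: 3)
  Position 9: 'o' -> vowel (running count: 4)
  Position 10: 'w' -> consonant (running count: 4)
  Position 11: 'o' -> vowel (running count: 5)
Total vowels: 5

5


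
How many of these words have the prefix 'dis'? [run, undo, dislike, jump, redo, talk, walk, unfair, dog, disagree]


Checking each word for prefix 'dis':
  'run' -> no (count: 0)
  'undo' -> no (count: 0)
  'dislike' -> YES, starts with 'dis' (count: 1)
  'jump' -> no (count: 1)
  'redo' -> no (count: 1)
  'talk' -> no (count: 1)
  'walk' -> no (count: 1)
  'unfair' -> no (count: 1)
  'dog' -> no (count: 1)
  'disagree' -> YES, starts with 'dis' (count: 2)
Total with prefix 'dis': 2

2


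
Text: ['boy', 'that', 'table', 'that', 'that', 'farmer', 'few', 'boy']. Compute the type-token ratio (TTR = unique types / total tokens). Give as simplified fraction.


Tokens: 8
Unique types: ('boy', 'farmer', 'few', 'table', 'that') = 5
TTR = 5/8
Already in lowest terms.

5/8


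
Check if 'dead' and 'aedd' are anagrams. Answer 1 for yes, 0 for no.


Sort characters of 'dead': 'adde'
Sort characters of 'aedd': 'adde'
Sorted forms match -> they ARE anagrams
Result: 1

1


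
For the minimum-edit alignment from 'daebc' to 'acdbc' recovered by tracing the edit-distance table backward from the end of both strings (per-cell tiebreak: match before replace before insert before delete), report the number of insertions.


Edit distance = 3. Backtracking from cell (5, 5) with preference match > replace > insert > delete,
then listing the resulting alignment 'daebc' -> 'acdbc' left to right:
  Step 1: replace d->a
  Step 2: replace a->c
  Step 3: replace e->d
  Step 4: keep 'b'
  Step 5: keep 'c'
Total insertions: 0

0


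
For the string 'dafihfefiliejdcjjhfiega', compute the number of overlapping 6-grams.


String 'dafihfefiliejdcjjhfiega' has length L = 23.
Number of overlapping n-grams = L - n + 1
Substituting: 23 - 6 + 1 = 18

18


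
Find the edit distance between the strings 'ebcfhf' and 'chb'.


Building DP table for s1='ebcfhf' (len 6) and s2='chb' (len 3):
       c  h  b
    0  1  2  3
  e 1  1  2  3
  b 2  2  2  2
  c 3  2  3  3
  f 4  3  3  4
  h 5  4  3  4
  f 6  5  4  4
Edit distance = dp[6][3] = 4

4


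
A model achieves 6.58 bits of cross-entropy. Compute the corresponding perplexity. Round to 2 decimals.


Perplexity formula: PP = 2^H
H = 6.58
PP = 2^6.58
Decompose: 2^6.58 = 2^6 * 2^0.58
2^6 = 64, 2^0.58 ~ 1.4948492
PP ~ 64 * 1.4948492 = 95.6703488
Rounded to 2 decimals: 95.67

95.67


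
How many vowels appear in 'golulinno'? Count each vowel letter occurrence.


Scanning each character of 'golulinno':
  Position 1: 'g' -> consonant (running count: 0)
  Position 2: 'o' -> vowel (running count: 1)
  Position 3: 'l' -> consonant (running count: 1)
  Position 4: 'u' -> vowel (running count: 2)
  Position 5: 'l' -> consonant (running count: 2)
  Position 6: 'i' -> vowel (running count: 3)
  Position 7: 'n' -> consonant (running count: 3)
  Position 8: 'n' -> consonant (running count: 3)
  Position 9: 'o' -> vowel (running count: 4)
Total vowels: 4

4


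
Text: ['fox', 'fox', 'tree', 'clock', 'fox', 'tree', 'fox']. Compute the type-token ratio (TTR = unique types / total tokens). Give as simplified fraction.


Tokens: 7
Unique types: ('clock', 'fox', 'tree') = 3
TTR = 3/7
Already in lowest terms.

3/7


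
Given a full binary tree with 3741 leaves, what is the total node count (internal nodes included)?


Leaf nodes (terminals): 3741
Internal nodes = n - 1 = 3741 - 1 = 3740
Total = leaves + internal = 3741 + 3740 = 7481

7481


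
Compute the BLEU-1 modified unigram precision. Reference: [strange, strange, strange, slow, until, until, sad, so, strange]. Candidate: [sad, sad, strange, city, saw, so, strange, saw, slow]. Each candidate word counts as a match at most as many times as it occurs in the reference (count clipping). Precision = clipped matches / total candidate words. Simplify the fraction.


Reference word counts: {'sad': 1, 'slow': 1, 'so': 1, 'strange': 4, 'until': 2}
Checking each candidate word (with clipping):
  'sad' -> in reference (ref count 1, used 1/1) -> match (matches: 1)
  'sad' -> ref count 1 already used up (1/1) -> clipped, no match (matches: 1)
  'strange' -> in reference (ref count 4, used 1/4) -> match (matches: 2)
  'city' -> not in reference -> no match (matches: 2)
  'saw' -> not in reference -> no match (matches: 2)
  'so' -> in reference (ref count 1, used 1/1) -> match (matches: 3)
  'strange' -> in reference (ref count 4, used 2/4) -> match (matches: 4)
  'saw' -> not in reference -> no match (matches: 4)
  'slow' -> in reference (ref count 1, used 1/1) -> match (matches: 5)
Clipped matches: 5, Candidate length: 9
Precision = 5/9

5/9


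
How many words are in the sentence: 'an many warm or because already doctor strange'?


Counting words by splitting on spaces:
  Word 1: 'an'
  Word 2: 'many'
  Word 3: 'warm'
  Word 4: 'or'
  Word 5: 'because'
  Word 6: 'already'
  Word 7: 'doctor'
  Word 8: 'strange'
Total words: 8

8


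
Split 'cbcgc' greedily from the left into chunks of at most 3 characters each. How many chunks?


'cbcgc' has 5 characters.
Chunking with max size 3:
  Chunk 1: 'cbc' (positions 0-2)
  Chunk 2: 'gc' (positions 3-4)
Total chunks: ceil(5 / 3) = 2

2


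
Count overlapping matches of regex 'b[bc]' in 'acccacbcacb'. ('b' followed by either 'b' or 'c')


Pattern: b[bc] means 'b' followed by either 'b' or 'c'.
Scanning 'acccacbcacb' position-by-position:
  Pos 0: window 'ac' -> no
  Pos 1: window 'cc' -> no
  Pos 2: window 'cc' -> no
  Pos 3: window 'ca' -> no
  Pos 4: window 'ac' -> no
  Pos 5: window 'cb' -> no
  Pos 6: window 'bc' -> MATCH
  Pos 7: window 'ca' -> no
  Pos 8: window 'ac' -> no
  Pos 9: window 'cb' -> no
  Pos 10: window 'b' -> no
Total matches: 1

1


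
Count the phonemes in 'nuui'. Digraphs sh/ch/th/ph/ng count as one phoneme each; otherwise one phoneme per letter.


Parsing 'nuui' greedily, digraphs first:
  'n' -> consonant phoneme (phonemes so far: 1)
  'u' -> vowel phoneme (phonemes so far: 2)
  'u' -> vowel phoneme (phonemes so far: 3)
  'i' -> vowel phoneme (phonemes so far: 4)
Total phonemes: 4

4


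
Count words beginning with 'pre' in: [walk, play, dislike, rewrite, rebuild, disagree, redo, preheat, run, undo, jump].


Checking each word for prefix 'pre':
  'walk' -> no (count: 0)
  'play' -> no (count: 0)
  'dislike' -> no (count: 0)
  'rewrite' -> no (count: 0)
  'rebuild' -> no (count: 0)
  'disagree' -> no (count: 0)
  'redo' -> no (count: 0)
  'preheat' -> YES, starts with 'pre' (count: 1)
  'run' -> no (count: 1)
  'undo' -> no (count: 1)
  'jump' -> no (count: 1)
Total with prefix 'pre': 1

1


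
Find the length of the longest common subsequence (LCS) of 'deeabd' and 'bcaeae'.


DP table for LCS of 'deeabd' and 'bcaeae':
       b  c  a  e  a  e
    0  0  0  0  0  0  0
  d 0  0  0  0  0  0  0
  e 0  0  0  0  1  1  1
  e 0  0  0  0  1  1  2
  a 0  0  0  1  1  2  2
  b 0  1  1  1  1  2  2
  d 0  1  1  1  1  2  2
LCS: 'ee'
LCS length = 2

2


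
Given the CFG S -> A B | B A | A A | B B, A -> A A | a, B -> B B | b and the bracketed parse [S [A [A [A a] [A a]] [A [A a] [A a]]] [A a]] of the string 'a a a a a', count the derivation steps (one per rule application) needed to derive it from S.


Every bracketed nonterminal node [X ...] in the tree is produced by exactly one rule application.
Reading the tree off as a leftmost derivation:
  Step 1: S  =>  A A   (applied S -> A A)
  Step 2: A A  =>  A A A   (applied A -> A A)
  Step 3: A A A  =>  A A A A   (applied A -> A A)
  Step 4: A A A A  =>  a A A A   (applied A -> a)
  Step 5: a A A A  =>  a a A A   (applied A -> a)
  Step 6: a a A A  =>  a a A A A   (applied A -> A A)
  Step 7: a a A A A  =>  a a a A A   (applied A -> a)
  Step 8: a a a A A  =>  a a a a A   (applied A -> a)
  Step 9: a a a a A  =>  a a a a a   (applied A -> a)
Final yield: a a a a a
Total rewrite steps: 9

9


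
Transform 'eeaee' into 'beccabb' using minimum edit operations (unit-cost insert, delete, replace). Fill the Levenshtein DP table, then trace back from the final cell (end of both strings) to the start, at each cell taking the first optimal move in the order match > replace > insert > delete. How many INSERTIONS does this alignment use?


Edit distance = 5. Backtracking from cell (5, 7) with preference match > replace > insert > delete,
then listing the resulting alignment 'eeaee' -> 'beccabb' left to right:
  Step 1: insert 'b' [insertion #1]
  Step 2: keep 'e'
  Step 3: insert 'c' [insertion #2]
  Step 4: replace e->c
  Step 5: keep 'a'
  Step 6: replace e->b
  Step 7: replace e->b
Total insertions: 2

2


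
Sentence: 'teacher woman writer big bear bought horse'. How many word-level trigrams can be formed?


Word trigrams from [7] words:
  Trigram 1: (teacher woman writer)
  Trigram 2: (woman writer big)
  Trigram 3: (writer big bear)
  Trigram 4: (big bear bought)
  Trigram 5: (bear bought horse)
Total word trigrams: 7 - 2 = 5

5


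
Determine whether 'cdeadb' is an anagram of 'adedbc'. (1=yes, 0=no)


Sort characters of 'cdeadb': 'abcdde'
Sort characters of 'adedbc': 'abcdde'
Sorted forms match -> they ARE anagrams
Result: 1

1


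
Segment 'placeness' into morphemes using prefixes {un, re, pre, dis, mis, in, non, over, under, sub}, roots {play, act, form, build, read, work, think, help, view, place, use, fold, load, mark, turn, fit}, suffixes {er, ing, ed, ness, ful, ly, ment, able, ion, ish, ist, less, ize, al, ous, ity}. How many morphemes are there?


Segmenting 'placeness' against the inventory:
  'place' -> root (morpheme 1)
  'ness' -> suffix (morpheme 2)
Total morphemes: 2

2


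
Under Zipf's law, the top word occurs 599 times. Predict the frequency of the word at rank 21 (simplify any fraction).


Zipf's law: freq(rank) = f1 / rank
f1 = 599, rank = 21
freq = 599 / 21
GCD(599, 21) = 1
Simplified: 599/21

599/21


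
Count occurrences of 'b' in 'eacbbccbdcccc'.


Scanning 'eacbbccbdcccc' for 'b':
  Position 3: 'b' -> MATCH (count: 1)
  Position 4: 'b' -> MATCH (count: 2)
  Position 7: 'b' -> MATCH (count: 3)
Total occurrences of 'b': 3

3


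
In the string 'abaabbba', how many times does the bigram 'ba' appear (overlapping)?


Scanning 'abaabbba' for bigram 'ba':
  Position 0: 'ab' -> no
  Position 1: 'ba' -> MATCH
  Position 2: 'aa' -> no
  Position 3: 'ab' -> no
  Position 4: 'bb' -> no
  Position 5: 'bb' -> no
  Position 6: 'ba' -> MATCH
Total matches: 2

2


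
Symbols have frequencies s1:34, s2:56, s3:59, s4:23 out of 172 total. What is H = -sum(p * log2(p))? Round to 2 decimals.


Computing entropy H = -sum(p_i * log2(p_i)):
  s1: p = 34/172 = 0.1977, -p*log2(p) = 0.4623
  s2: p = 56/172 = 0.3256, -p*log2(p) = 0.5271
  s3: p = 59/172 = 0.3430, -p*log2(p) = 0.5295
  s4: p = 23/172 = 0.1337, -p*log2(p) = 0.3882
H = sum of terms = 1.9071
Rounded to 2 decimals: 1.91

1.91


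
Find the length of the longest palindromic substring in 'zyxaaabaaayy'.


Scanning 'zyxaaabaaayy' for palindromic substrings.
Substring at positions 3-9: 'aaabaaa'.
Check: reverse('aaabaaa') = 'aaabaaa' -> palindrome confirmed.
Neighbouring characters ('x' / 'y') break symmetry, so it cannot extend further.
No longer palindromic substring exists; longest length = 7

7


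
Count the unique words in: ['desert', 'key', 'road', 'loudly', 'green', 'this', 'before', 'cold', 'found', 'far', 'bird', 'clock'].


Listing all tokens and tracking unique types:
  Token 1: 'desert' -> NEW (unique so far: 1)
  Token 2: 'key' -> NEW (unique so far: 2)
  Token 3: 'road' -> NEW (unique so far: 3)
  Token 4: 'loudly' -> NEW (unique so far: 4)
  Token 5: 'green' -> NEW (unique so far: 5)
  Token 6: 'this' -> NEW (unique so far: 6)
  Token 7: 'before' -> NEW (unique so far: 7)
  Token 8: 'cold' -> NEW (unique so far: 8)
  Token 9: 'found' -> NEW (unique so far: 9)
  Token 10: 'far' -> NEW (unique so far: 10)
  Token 11: 'bird' -> NEW (unique so far: 11)
  Token 12: 'clock' -> NEW (unique so far: 12)
Unique types: ('before', 'bird', 'clock', 'cold', 'desert', 'far', 'found', 'green', 'key', 'loudly', 'road', 'this')
Vocabulary size: 12

12


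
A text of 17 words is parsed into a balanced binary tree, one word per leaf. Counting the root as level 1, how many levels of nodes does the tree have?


In a balanced binary tree with n leaves the deepest leaf is ceil(log2(n)) edges below the root,
so counting node levels inclusive of root and leaves gives ceil(log2(n)) + 1 levels.
log2(17) = 4.0875
ceil(4.0875) = 5
levels = 5 + 1 = 6

6


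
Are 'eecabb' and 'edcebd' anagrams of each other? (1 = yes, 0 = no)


Sort characters of 'eecabb': 'abbcee'
Sort characters of 'edcebd': 'bcddee'
Sorted forms differ -> they are NOT anagrams
Result: 0

0


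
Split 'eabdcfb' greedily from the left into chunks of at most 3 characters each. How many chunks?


'eabdcfb' has 7 characters.
Chunking with max size 3:
  Chunk 1: 'eab' (positions 0-2)
  Chunk 2: 'dcf' (positions 3-5)
  Chunk 3: 'b' (positions 6-6)
Total chunks: ceil(7 / 3) = 3

3


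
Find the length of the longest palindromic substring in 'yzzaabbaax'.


Scanning 'yzzaabbaax' for palindromic substrings.
Substring at positions 3-8: 'aabbaa'.
Check: reverse('aabbaa') = 'aabbaa' -> palindrome confirmed.
Neighbouring characters ('z' / 'x') break symmetry, so it cannot extend further.
No longer palindromic substring exists; longest length = 6

6


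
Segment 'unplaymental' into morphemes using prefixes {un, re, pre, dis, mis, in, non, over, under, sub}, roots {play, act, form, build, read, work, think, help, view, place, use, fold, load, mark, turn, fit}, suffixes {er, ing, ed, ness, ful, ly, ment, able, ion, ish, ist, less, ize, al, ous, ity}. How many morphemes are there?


Segmenting 'unplaymental' against the inventory:
  'un' -> prefix (morpheme 1)
  'play' -> root (morpheme 2)
  'ment' -> suffix (morpheme 3)
  'al' -> suffix (morpheme 4)
Total morphemes: 4

4


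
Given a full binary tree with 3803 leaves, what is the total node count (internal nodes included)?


Leaf nodes (terminals): 3803
Internal nodes = n - 1 = 3803 - 1 = 3802
Total = leaves + internal = 3803 + 3802 = 7605

7605


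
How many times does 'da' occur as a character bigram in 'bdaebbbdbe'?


Scanning 'bdaebbbdbe' for bigram 'da':
  Position 0: 'bd' -> no
  Position 1: 'da' -> MATCH
  Position 2: 'ae' -> no
  Position 3: 'eb' -> no
  Position 4: 'bb' -> no
  Position 5: 'bb' -> no
  Position 6: 'bd' -> no
  Position 7: 'db' -> no
  Position 8: 'be' -> no
Total matches: 1

1


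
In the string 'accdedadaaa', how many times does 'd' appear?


Scanning 'accdedadaaa' for 'd':
  Position 3: 'd' -> MATCH (count: 1)
  Position 5: 'd' -> MATCH (count: 2)
  Position 7: 'd' -> MATCH (count: 3)
Total occurrences of 'd': 3

3


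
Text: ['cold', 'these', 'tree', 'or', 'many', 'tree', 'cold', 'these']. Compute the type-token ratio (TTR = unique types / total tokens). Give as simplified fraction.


Tokens: 8
Unique types: ('cold', 'many', 'or', 'these', 'tree') = 5
TTR = 5/8
Already in lowest terms.

5/8


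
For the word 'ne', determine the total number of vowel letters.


Scanning each character of 'ne':
  Position 1: 'n' -> consonant (running count: 0)
  Position 2: 'e' -> vowel (running count: 1)
Total vowels: 1

1


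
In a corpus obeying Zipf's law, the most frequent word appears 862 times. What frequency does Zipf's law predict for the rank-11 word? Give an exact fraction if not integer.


Zipf's law: freq(rank) = f1 / rank
f1 = 862, rank = 11
freq = 862 / 11
GCD(862, 11) = 1
Simplified: 862/11

862/11


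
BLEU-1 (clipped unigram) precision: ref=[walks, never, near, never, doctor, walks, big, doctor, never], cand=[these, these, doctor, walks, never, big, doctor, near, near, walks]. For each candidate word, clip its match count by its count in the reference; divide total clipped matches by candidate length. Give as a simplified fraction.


Reference word counts: {'big': 1, 'doctor': 2, 'near': 1, 'never': 3, 'walks': 2}
Checking each candidate word (with clipping):
  'these' -> not in reference -> no match (matches: 0)
  'these' -> not in reference -> no match (matches: 0)
  'doctor' -> in reference (ref count 2, used 1/2) -> match (matches: 1)
  'walks' -> in reference (ref count 2, used 1/2) -> match (matches: 2)
  'never' -> in reference (ref count 3, used 1/3) -> match (matches: 3)
  'big' -> in reference (ref count 1, used 1/1) -> match (matches: 4)
  'doctor' -> in reference (ref count 2, used 2/2) -> match (matches: 5)
  'near' -> in reference (ref count 1, used 1/1) -> match (matches: 6)
  'near' -> ref count 1 already used up (1/1) -> clipped, no match (matches: 6)
  'walks' -> in reference (ref count 2, used 2/2) -> match (matches: 7)
Clipped matches: 7, Candidate length: 10
Precision = 7/10

7/10
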